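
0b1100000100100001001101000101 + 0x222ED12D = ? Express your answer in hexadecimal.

0x2E40E472

0b1100000100100001001101000101 = 0xC121345 in hexadecimal.
Add column by column in base 16, right to left:
  5+D = 2 carry 1
  4+2+1 = 7
  3+1 = 4
  1+D = E
  2+E = 0 carry 1
  1+2+1 = 4
  C+2 = E
  0+2 = 2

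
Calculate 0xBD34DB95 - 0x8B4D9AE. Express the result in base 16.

Subtract column by column in base 16:
  5-E → 7 (borrow)
  9-A-1 → E (borrow)
  B-9-1 → 1
  D-D → 0
  4-4 → 0
  3-B → 8 (borrow)
  D-8-1 → 4
  B-0 → B

0xB48001E7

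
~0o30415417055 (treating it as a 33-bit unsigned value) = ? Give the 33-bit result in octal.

0o47362360722

Each oct digit d becomes 7−d:
  3→4, 0→7, 4→3, 1→6, 5→2, 4→3, 1→6, 7→0, 0→7, 5→2, 5→2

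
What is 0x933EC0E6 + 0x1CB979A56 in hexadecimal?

Add column by column in base 16, right to left:
  6+6 = C
  E+5 = 3 carry 1
  0+A+1 = B
  C+9 = 5 carry 1
  E+7+1 = 6 carry 1
  3+9+1 = D
  3+B = E
  9+C = 5 carry 1
  0+1+1 = 2

0x25ED65B3C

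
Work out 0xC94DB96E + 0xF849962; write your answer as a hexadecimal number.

Add column by column in base 16, right to left:
  E+2 = 0 carry 1
  6+6+1 = D
  9+9 = 2 carry 1
  B+9+1 = 5 carry 1
  D+4+1 = 2 carry 1
  4+8+1 = D
  9+F = 8 carry 1
  C+0+1 = D

0xD8D252D0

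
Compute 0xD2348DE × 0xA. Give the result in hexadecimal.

Multiply each base-16 digit by 10, carrying:
  E×10 = 140 → write C carry 8
  D×10+8 = 138 → write A carry 8
  8×10+8 = 88 → write 8 carry 5
  4×10+5 = 45 → write D carry 2
  3×10+2 = 32 → write 0 carry 2
  2×10+2 = 22 → write 6 carry 1
  D×10+1 = 131 → write 3 carry 8
  remaining carry: 8

0x8360D8AC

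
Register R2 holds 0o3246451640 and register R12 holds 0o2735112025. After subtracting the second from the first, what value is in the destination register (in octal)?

Subtract column by column in base 8:
  0-5 → 3 (borrow)
  4-2-1 → 1
  6-0 → 6
  1-2 → 7 (borrow)
  5-1-1 → 3
  4-1 → 3
  6-5 → 1
  4-3 → 1
  2-7 → 3 (borrow)
  3-2-1 → 0

0o311337613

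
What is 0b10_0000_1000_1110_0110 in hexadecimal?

0x208e6

Group the bits into nibbles: 0010 0000 1000 1110 0110 → 208e6.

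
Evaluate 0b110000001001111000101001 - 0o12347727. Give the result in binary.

0b100101101100111001010010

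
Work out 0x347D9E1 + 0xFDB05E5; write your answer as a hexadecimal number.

Add column by column in base 16, right to left:
  1+5 = 6
  E+E = C carry 1
  9+5+1 = F
  D+0 = D
  7+B = 2 carry 1
  4+D+1 = 2 carry 1
  3+F+1 = 3 carry 1
  final carry 1

0x1322DFC6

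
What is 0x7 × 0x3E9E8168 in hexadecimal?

0x1B65589D8

Multiply each base-16 digit by 7, carrying:
  8×7 = 56 → write 8 carry 3
  6×7+3 = 45 → write D carry 2
  1×7+2 = 9 → write 9
  8×7 = 56 → write 8 carry 3
  E×7+3 = 101 → write 5 carry 6
  9×7+6 = 69 → write 5 carry 4
  E×7+4 = 102 → write 6 carry 6
  3×7+6 = 27 → write B carry 1
  remaining carry: 1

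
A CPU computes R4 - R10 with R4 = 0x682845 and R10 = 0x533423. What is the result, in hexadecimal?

0x14F422

Subtract column by column in base 16:
  5-3 → 2
  4-2 → 2
  8-4 → 4
  2-3 → F (borrow)
  8-3-1 → 4
  6-5 → 1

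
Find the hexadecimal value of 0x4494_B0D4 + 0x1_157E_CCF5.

0x15A137DC9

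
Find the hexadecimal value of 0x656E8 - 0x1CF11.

0x487D7

Subtract column by column in base 16:
  8-1 → 7
  E-1 → D
  6-F → 7 (borrow)
  5-C-1 → 8 (borrow)
  6-1-1 → 4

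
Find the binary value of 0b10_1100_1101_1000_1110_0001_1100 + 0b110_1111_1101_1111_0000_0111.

0b11001111010110110100100011

Add column by column in base 2, right to left:
  0+1 = 1
  0+1 = 1
  1+1 = 0 carry 1
  1+0+1 = 0 carry 1
  1+0+1 = 0 carry 1
  0+0+1 = 1
  0+0 = 0
  0+0 = 0
  0+1 = 1
  1+1 = 0 carry 1
  1+1+1 = 1 carry 1
  1+1+1 = 1 carry 1
  0+1+1 = 0 carry 1
  0+0+1 = 1
  0+1 = 1
  1+1 = 0 carry 1
  1+1+1 = 1 carry 1
  0+1+1 = 0 carry 1
  1+1+1 = 1 carry 1
  1+1+1 = 1 carry 1
  0+0+1 = 1
  0+1 = 1
  1+1 = 0 carry 1
  1+0+1 = 0 carry 1
  0+0+1 = 1
  1+0 = 1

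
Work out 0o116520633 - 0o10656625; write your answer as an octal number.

Subtract column by column in base 8:
  3-5 → 6 (borrow)
  3-2-1 → 0
  6-6 → 0
  0-6 → 2 (borrow)
  2-5-1 → 4 (borrow)
  5-6-1 → 6 (borrow)
  6-0-1 → 5
  1-1 → 0
  1-0 → 1

0o105642006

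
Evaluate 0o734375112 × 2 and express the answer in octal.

Multiply each base-8 digit by 2, carrying:
  2×2 = 4 → write 4
  1×2 = 2 → write 2
  1×2 = 2 → write 2
  5×2 = 10 → write 2 carry 1
  7×2+1 = 15 → write 7 carry 1
  3×2+1 = 7 → write 7
  4×2 = 8 → write 0 carry 1
  3×2+1 = 7 → write 7
  7×2 = 14 → write 6 carry 1
  remaining carry: 1

0o1670772224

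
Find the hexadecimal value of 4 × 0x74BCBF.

Multiply each base-16 digit by 4, carrying:
  F×4 = 60 → write C carry 3
  B×4+3 = 47 → write F carry 2
  C×4+2 = 50 → write 2 carry 3
  B×4+3 = 47 → write F carry 2
  4×4+2 = 18 → write 2 carry 1
  7×4+1 = 29 → write D carry 1
  remaining carry: 1

0x1D2F2FC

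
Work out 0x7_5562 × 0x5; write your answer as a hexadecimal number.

0x24AAEA

Multiply each base-16 digit by 5, carrying:
  2×5 = 10 → write A
  6×5 = 30 → write E carry 1
  5×5+1 = 26 → write A carry 1
  5×5+1 = 26 → write A carry 1
  7×5+1 = 36 → write 4 carry 2
  remaining carry: 2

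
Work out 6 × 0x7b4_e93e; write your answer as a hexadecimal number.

Multiply each base-16 digit by 6, carrying:
  e×6 = 84 → write 4 carry 5
  3×6+5 = 23 → write 7 carry 1
  9×6+1 = 55 → write 7 carry 3
  e×6+3 = 87 → write 7 carry 5
  4×6+5 = 29 → write d carry 1
  b×6+1 = 67 → write 3 carry 4
  7×6+4 = 46 → write e carry 2
  remaining carry: 2

0x2e3d7774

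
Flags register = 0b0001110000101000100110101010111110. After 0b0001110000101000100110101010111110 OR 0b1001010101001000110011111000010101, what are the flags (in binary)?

OR bit by bit (1 where either bit is 1):
  0001110000101000100110101010111110
| 1001010101001000110011111000010101
= 1001110101101000110111111010111111

0b1001110101101000110111111010111111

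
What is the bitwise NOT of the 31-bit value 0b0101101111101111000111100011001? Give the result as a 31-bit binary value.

Invert each bit: 0101101111101111000111100011001 → 1010010000010000111000011100110.

0b1010010000010000111000011100110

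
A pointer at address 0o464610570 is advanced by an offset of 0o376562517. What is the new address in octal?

0o1063373307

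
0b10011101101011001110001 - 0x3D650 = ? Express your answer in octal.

0o22600041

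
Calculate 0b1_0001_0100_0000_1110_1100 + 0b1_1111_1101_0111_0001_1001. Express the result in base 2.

0b1100010001100000000101

Add column by column in base 2, right to left:
  0+1 = 1
  0+0 = 0
  1+0 = 1
  1+1 = 0 carry 1
  0+1+1 = 0 carry 1
  1+0+1 = 0 carry 1
  1+0+1 = 0 carry 1
  1+0+1 = 0 carry 1
  0+1+1 = 0 carry 1
  0+1+1 = 0 carry 1
  0+1+1 = 0 carry 1
  0+0+1 = 1
  0+1 = 1
  0+0 = 0
  1+1 = 0 carry 1
  0+1+1 = 0 carry 1
  1+1+1 = 1 carry 1
  0+1+1 = 0 carry 1
  0+1+1 = 0 carry 1
  0+1+1 = 0 carry 1
  1+1+1 = 1 carry 1
  final carry 1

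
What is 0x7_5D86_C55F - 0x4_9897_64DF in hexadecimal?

0x2C4EF6080

Subtract column by column in base 16:
  F-F → 0
  5-D → 8 (borrow)
  5-4-1 → 0
  C-6 → 6
  6-7 → F (borrow)
  8-9-1 → E (borrow)
  D-8-1 → 4
  5-9 → C (borrow)
  7-4-1 → 2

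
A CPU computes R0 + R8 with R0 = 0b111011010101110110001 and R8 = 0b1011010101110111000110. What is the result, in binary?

Add column by column in base 2, right to left:
  1+0 = 1
  0+1 = 1
  0+1 = 1
  0+0 = 0
  1+0 = 1
  1+0 = 1
  0+1 = 1
  1+1 = 0 carry 1
  1+1+1 = 1 carry 1
  1+0+1 = 0 carry 1
  0+1+1 = 0 carry 1
  1+1+1 = 1 carry 1
  0+1+1 = 0 carry 1
  1+0+1 = 0 carry 1
  0+1+1 = 0 carry 1
  1+0+1 = 0 carry 1
  1+1+1 = 1 carry 1
  0+0+1 = 1
  1+1 = 0 carry 1
  1+1+1 = 1 carry 1
  1+0+1 = 0 carry 1
  0+1+1 = 0 carry 1
  final carry 1

0b10010110000100101110111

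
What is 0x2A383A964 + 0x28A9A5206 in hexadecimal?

0x52E1DFB6A

Add column by column in base 16, right to left:
  4+6 = A
  6+0 = 6
  9+2 = B
  A+5 = F
  3+A = D
  8+9 = 1 carry 1
  3+A+1 = E
  A+8 = 2 carry 1
  2+2+1 = 5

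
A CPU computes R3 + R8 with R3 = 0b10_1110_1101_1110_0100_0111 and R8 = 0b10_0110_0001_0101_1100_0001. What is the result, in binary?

Add column by column in base 2, right to left:
  1+1 = 0 carry 1
  1+0+1 = 0 carry 1
  1+0+1 = 0 carry 1
  0+0+1 = 1
  0+0 = 0
  0+0 = 0
  1+1 = 0 carry 1
  0+1+1 = 0 carry 1
  0+1+1 = 0 carry 1
  1+0+1 = 0 carry 1
  1+1+1 = 1 carry 1
  1+0+1 = 0 carry 1
  1+1+1 = 1 carry 1
  0+0+1 = 1
  1+0 = 1
  1+0 = 1
  0+0 = 0
  1+1 = 0 carry 1
  1+1+1 = 1 carry 1
  1+0+1 = 0 carry 1
  0+0+1 = 1
  1+1 = 0 carry 1
  final carry 1

0b10101001111010000001000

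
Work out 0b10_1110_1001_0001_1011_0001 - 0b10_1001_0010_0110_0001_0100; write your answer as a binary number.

0b1010110101110011101

Subtract column by column in base 2:
  1-0 → 1
  0-0 → 0
  0-1 → 1 (borrow)
  0-0-1 → 1 (borrow)
  1-1-1 → 1 (borrow)
  1-0-1 → 0
  0-0 → 0
  1-0 → 1
  1-0 → 1
  0-1 → 1 (borrow)
  0-1-1 → 0 (borrow)
  0-0-1 → 1 (borrow)
  1-0-1 → 0
  0-1 → 1 (borrow)
  0-0-1 → 1 (borrow)
  1-0-1 → 0
  0-1 → 1 (borrow)
  1-0-1 → 0
  1-0 → 1
  1-1 → 0
  0-0 → 0
  1-1 → 0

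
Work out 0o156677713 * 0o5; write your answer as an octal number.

Multiply each base-8 digit by 5, carrying:
  3×5 = 15 → write 7 carry 1
  1×5+1 = 6 → write 6
  7×5 = 35 → write 3 carry 4
  7×5+4 = 39 → write 7 carry 4
  7×5+4 = 39 → write 7 carry 4
  6×5+4 = 34 → write 2 carry 4
  6×5+4 = 34 → write 2 carry 4
  5×5+4 = 29 → write 5 carry 3
  1×5+3 = 8 → write 0 carry 1
  remaining carry: 1

0o1052277367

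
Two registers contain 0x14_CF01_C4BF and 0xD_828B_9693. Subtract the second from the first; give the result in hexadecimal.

0x74C762E2C

Subtract column by column in base 16:
  F-3 → C
  B-9 → 2
  4-6 → E (borrow)
  C-9-1 → 2
  1-B → 6 (borrow)
  0-8-1 → 7 (borrow)
  F-2-1 → C
  C-8 → 4
  4-D → 7 (borrow)
  1-0-1 → 0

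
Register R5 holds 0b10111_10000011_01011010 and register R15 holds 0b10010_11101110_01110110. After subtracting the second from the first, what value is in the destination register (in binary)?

0b1001001010011100100

Subtract column by column in base 2:
  0-0 → 0
  1-1 → 0
  0-1 → 1 (borrow)
  1-0-1 → 0
  1-1 → 0
  0-1 → 1 (borrow)
  1-1-1 → 1 (borrow)
  0-0-1 → 1 (borrow)
  1-0-1 → 0
  1-1 → 0
  0-1 → 1 (borrow)
  0-1-1 → 0 (borrow)
  0-0-1 → 1 (borrow)
  0-1-1 → 0 (borrow)
  0-1-1 → 0 (borrow)
  1-1-1 → 1 (borrow)
  1-0-1 → 0
  1-1 → 0
  1-0 → 1
  0-0 → 0
  1-1 → 0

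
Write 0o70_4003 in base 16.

Each octal digit is 3 bits: 7=111 0=000 4=100 0=000 0=000 3=011.
Group the bits into nibbles: 0011 1000 1000 0000 0011 → 38803.

0x38803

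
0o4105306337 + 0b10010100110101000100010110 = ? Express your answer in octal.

0b10010100110101000100010110 = 0o224650426 in octal.
Add column by column in base 8, right to left:
  7+6 = 5 carry 1
  3+2+1 = 6
  3+4 = 7
  6+0 = 6
  0+5 = 5
  3+6 = 1 carry 1
  5+4+1 = 2 carry 1
  0+2+1 = 3
  1+2 = 3
  4+0 = 4

0o4332156765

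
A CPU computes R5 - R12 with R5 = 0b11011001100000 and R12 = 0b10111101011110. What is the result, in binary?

0b11100000010

Subtract column by column in base 2:
  0-0 → 0
  0-1 → 1 (borrow)
  0-1-1 → 0 (borrow)
  0-1-1 → 0 (borrow)
  0-1-1 → 0 (borrow)
  1-0-1 → 0
  1-1 → 0
  0-0 → 0
  0-1 → 1 (borrow)
  1-1-1 → 1 (borrow)
  1-1-1 → 1 (borrow)
  0-1-1 → 0 (borrow)
  1-0-1 → 0
  1-1 → 0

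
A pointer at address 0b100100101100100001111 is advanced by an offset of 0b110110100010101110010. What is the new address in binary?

Add column by column in base 2, right to left:
  1+0 = 1
  1+1 = 0 carry 1
  1+0+1 = 0 carry 1
  1+0+1 = 0 carry 1
  0+1+1 = 0 carry 1
  0+1+1 = 0 carry 1
  0+1+1 = 0 carry 1
  0+0+1 = 1
  1+1 = 0 carry 1
  0+0+1 = 1
  0+1 = 1
  1+0 = 1
  1+0 = 1
  0+0 = 0
  1+1 = 0 carry 1
  0+0+1 = 1
  0+1 = 1
  1+1 = 0 carry 1
  0+0+1 = 1
  0+1 = 1
  1+1 = 0 carry 1
  final carry 1

0b1011011001111010000001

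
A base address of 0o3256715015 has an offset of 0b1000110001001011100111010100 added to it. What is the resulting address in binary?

0o3256715015 = 0b11010101110111001101000001101 in binary.
Add column by column in base 2, right to left:
  1+0 = 1
  0+0 = 0
  1+1 = 0 carry 1
  1+0+1 = 0 carry 1
  0+1+1 = 0 carry 1
  0+0+1 = 1
  0+1 = 1
  0+1 = 1
  0+1 = 1
  1+0 = 1
  0+0 = 0
  1+1 = 0 carry 1
  1+1+1 = 1 carry 1
  0+1+1 = 0 carry 1
  0+0+1 = 1
  1+1 = 0 carry 1
  1+0+1 = 0 carry 1
  1+0+1 = 0 carry 1
  0+1+1 = 0 carry 1
  1+0+1 = 0 carry 1
  1+0+1 = 0 carry 1
  1+0+1 = 0 carry 1
  0+1+1 = 0 carry 1
  1+1+1 = 1 carry 1
  0+0+1 = 1
  1+0 = 1
  0+0 = 0
  1+1 = 0 carry 1
  1+0+1 = 0 carry 1
  final carry 1

0b100011100000000101001111100001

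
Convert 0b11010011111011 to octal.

Group the bits in threes: 011 010 011 111 011 → 32373.

0o32373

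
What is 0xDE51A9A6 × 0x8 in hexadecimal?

0x6F28D4D30

Multiply each base-16 digit by 8, carrying:
  6×8 = 48 → write 0 carry 3
  A×8+3 = 83 → write 3 carry 5
  9×8+5 = 77 → write D carry 4
  A×8+4 = 84 → write 4 carry 5
  1×8+5 = 13 → write D
  5×8 = 40 → write 8 carry 2
  E×8+2 = 114 → write 2 carry 7
  D×8+7 = 111 → write F carry 6
  remaining carry: 6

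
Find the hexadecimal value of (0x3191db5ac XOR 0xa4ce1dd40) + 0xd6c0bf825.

0x16c2086111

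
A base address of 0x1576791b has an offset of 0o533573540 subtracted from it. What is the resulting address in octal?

0x1576791b = 0o2535474433 in octal.
Subtract column by column in base 8:
  3-0 → 3
  3-4 → 7 (borrow)
  4-5-1 → 6 (borrow)
  4-3-1 → 0
  7-7 → 0
  4-5 → 7 (borrow)
  5-3-1 → 1
  3-3 → 0
  5-5 → 0
  2-0 → 2

0o2001700673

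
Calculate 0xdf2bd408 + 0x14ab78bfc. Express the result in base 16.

0x229e36004

Add column by column in base 16, right to left:
  8+c = 4 carry 1
  0+f+1 = 0 carry 1
  4+b+1 = 0 carry 1
  d+8+1 = 6 carry 1
  b+7+1 = 3 carry 1
  2+b+1 = e
  f+a = 9 carry 1
  d+4+1 = 2 carry 1
  0+1+1 = 2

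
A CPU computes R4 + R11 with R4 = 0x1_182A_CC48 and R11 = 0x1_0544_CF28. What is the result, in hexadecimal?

0x21D6F9B70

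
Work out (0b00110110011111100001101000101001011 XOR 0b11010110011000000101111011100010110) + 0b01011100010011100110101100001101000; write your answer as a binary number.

First 0b00110110011111100001101000101001011 XOR 0b11010110011000000101111011100010110 = 0b11100000000111100100010011001011101.
Add column by column in base 2, right to left:
  1+0 = 1
  0+0 = 0
  1+0 = 1
  1+1 = 0 carry 1
  1+0+1 = 0 carry 1
  0+1+1 = 0 carry 1
  1+1+1 = 1 carry 1
  0+0+1 = 1
  0+0 = 0
  1+0 = 1
  1+0 = 1
  0+1 = 1
  0+1 = 1
  1+0 = 1
  0+1 = 1
  0+0 = 0
  0+1 = 1
  1+1 = 0 carry 1
  0+0+1 = 1
  0+0 = 0
  1+1 = 0 carry 1
  1+1+1 = 1 carry 1
  1+1+1 = 1 carry 1
  1+0+1 = 0 carry 1
  0+0+1 = 1
  0+1 = 1
  0+0 = 0
  0+0 = 0
  0+0 = 0
  0+1 = 1
  0+1 = 1
  0+1 = 1
  1+0 = 1
  1+1 = 0 carry 1
  1+0+1 = 0 carry 1
  final carry 1

0b100111100011011001010111111011000101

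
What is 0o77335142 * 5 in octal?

0o475121752

Multiply each base-8 digit by 5, carrying:
  2×5 = 10 → write 2 carry 1
  4×5+1 = 21 → write 5 carry 2
  1×5+2 = 7 → write 7
  5×5 = 25 → write 1 carry 3
  3×5+3 = 18 → write 2 carry 2
  3×5+2 = 17 → write 1 carry 2
  7×5+2 = 37 → write 5 carry 4
  7×5+4 = 39 → write 7 carry 4
  remaining carry: 4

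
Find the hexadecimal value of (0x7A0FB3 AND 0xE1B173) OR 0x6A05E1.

0x6A05F3

0x7A0FB3 AND 0xE1B173 = 0x600133.
Then OR with 0x6A05E1.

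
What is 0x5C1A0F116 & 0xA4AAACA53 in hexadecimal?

AND each hex digit independently (no carries):
  5&A=0, C&4=4, 1&A=0, A&A=A, 0&A=0, F&C=C, 1&A=0, 1&5=1, 6&3=2

0x040A0C012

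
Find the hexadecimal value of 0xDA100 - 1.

0xDA0FF

The trailing 2 digits are 0, so subtracting 1 borrows through: they become F and the next digit up decrements.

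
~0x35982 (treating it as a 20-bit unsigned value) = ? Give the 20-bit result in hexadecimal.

0xca67d

Each hex digit d becomes f−d:
  3→c, 5→a, 9→6, 8→7, 2→d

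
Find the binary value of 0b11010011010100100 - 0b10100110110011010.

Subtract column by column in base 2:
  0-0 → 0
  0-1 → 1 (borrow)
  1-0-1 → 0
  0-1 → 1 (borrow)
  0-1-1 → 0 (borrow)
  1-0-1 → 0
  0-0 → 0
  1-1 → 0
  0-1 → 1 (borrow)
  1-0-1 → 0
  1-1 → 0
  0-1 → 1 (borrow)
  0-0-1 → 1 (borrow)
  1-0-1 → 0
  0-1 → 1 (borrow)
  1-0-1 → 0
  1-1 → 0

0b101100100001010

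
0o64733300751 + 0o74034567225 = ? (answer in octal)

0o160770070176

Add column by column in base 8, right to left:
  1+5 = 6
  5+2 = 7
  7+2 = 1 carry 1
  0+7+1 = 0 carry 1
  0+6+1 = 7
  3+5 = 0 carry 1
  3+4+1 = 0 carry 1
  3+3+1 = 7
  7+0 = 7
  4+4 = 0 carry 1
  6+7+1 = 6 carry 1
  final carry 1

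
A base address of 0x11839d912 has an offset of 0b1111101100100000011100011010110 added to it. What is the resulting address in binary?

0b110010101110010100001000111101000

0x11839d912 = 0b100011000001110011101100100010010 in binary.
Add column by column in base 2, right to left:
  0+0 = 0
  1+1 = 0 carry 1
  0+1+1 = 0 carry 1
  0+0+1 = 1
  1+1 = 0 carry 1
  0+0+1 = 1
  0+1 = 1
  0+1 = 1
  1+0 = 1
  0+0 = 0
  0+0 = 0
  1+1 = 0 carry 1
  1+1+1 = 1 carry 1
  0+1+1 = 0 carry 1
  1+0+1 = 0 carry 1
  1+0+1 = 0 carry 1
  1+0+1 = 0 carry 1
  0+0+1 = 1
  0+0 = 0
  1+0 = 1
  1+1 = 0 carry 1
  1+0+1 = 0 carry 1
  0+0+1 = 1
  0+1 = 1
  0+1 = 1
  0+0 = 0
  0+1 = 1
  1+1 = 0 carry 1
  1+1+1 = 1 carry 1
  0+1+1 = 0 carry 1
  0+1+1 = 0 carry 1
  0+0+1 = 1
  1+0 = 1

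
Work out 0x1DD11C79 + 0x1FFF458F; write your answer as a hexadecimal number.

0x3DD06208

Add column by column in base 16, right to left:
  9+F = 8 carry 1
  7+8+1 = 0 carry 1
  C+5+1 = 2 carry 1
  1+4+1 = 6
  1+F = 0 carry 1
  D+F+1 = D carry 1
  D+F+1 = D carry 1
  1+1+1 = 3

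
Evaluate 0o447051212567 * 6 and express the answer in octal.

Multiply each base-8 digit by 6, carrying:
  7×6 = 42 → write 2 carry 5
  6×6+5 = 41 → write 1 carry 5
  5×6+5 = 35 → write 3 carry 4
  2×6+4 = 16 → write 0 carry 2
  1×6+2 = 8 → write 0 carry 1
  2×6+1 = 13 → write 5 carry 1
  1×6+1 = 7 → write 7
  5×6 = 30 → write 6 carry 3
  0×6+3 = 3 → write 3
  7×6 = 42 → write 2 carry 5
  4×6+5 = 29 → write 5 carry 3
  4×6+3 = 27 → write 3 carry 3
  remaining carry: 3

0o3352367500312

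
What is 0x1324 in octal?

Expand each hex digit to 4 bits: 1=0001 3=0011 2=0010 4=0100.
Group the bits in threes: 001 001 100 100 100 → 11444.

0o11444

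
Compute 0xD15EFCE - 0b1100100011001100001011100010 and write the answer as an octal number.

0xD15EFCE = 0o1505367716 in octal.
0b1100100011001100001011100010 = 0o1443141342 in octal.
Subtract column by column in base 8:
  6-2 → 4
  1-4 → 5 (borrow)
  7-3-1 → 3
  7-1 → 6
  6-4 → 2
  3-1 → 2
  5-3 → 2
  0-4 → 4 (borrow)
  5-4-1 → 0
  1-1 → 0

0o42226354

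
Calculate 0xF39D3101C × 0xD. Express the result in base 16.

0xC5EFB7D16C

Multiply each base-16 digit by 13, carrying:
  C×13 = 156 → write C carry 9
  1×13+9 = 22 → write 6 carry 1
  0×13+1 = 1 → write 1
  1×13 = 13 → write D
  3×13 = 39 → write 7 carry 2
  D×13+2 = 171 → write B carry 10
  9×13+10 = 127 → write F carry 7
  3×13+7 = 46 → write E carry 2
  F×13+2 = 197 → write 5 carry 12
  remaining carry: C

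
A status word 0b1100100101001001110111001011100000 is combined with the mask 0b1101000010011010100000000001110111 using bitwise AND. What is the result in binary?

0b1100000000001000100000000001100000

AND bit by bit (1 only where both bits are 1):
  1100100101001001110111001011100000
& 1101000010011010100000000001110111
= 1100000000001000100000000001100000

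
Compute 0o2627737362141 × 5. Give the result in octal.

Multiply each base-8 digit by 5, carrying:
  1×5 = 5 → write 5
  4×5 = 20 → write 4 carry 2
  1×5+2 = 7 → write 7
  2×5 = 10 → write 2 carry 1
  6×5+1 = 31 → write 7 carry 3
  3×5+3 = 18 → write 2 carry 2
  7×5+2 = 37 → write 5 carry 4
  3×5+4 = 19 → write 3 carry 2
  7×5+2 = 37 → write 5 carry 4
  7×5+4 = 39 → write 7 carry 4
  2×5+4 = 14 → write 6 carry 1
  6×5+1 = 31 → write 7 carry 3
  2×5+3 = 13 → write 5 carry 1
  remaining carry: 1

0o15767535272745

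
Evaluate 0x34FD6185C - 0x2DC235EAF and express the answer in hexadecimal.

Subtract column by column in base 16:
  C-F → D (borrow)
  5-A-1 → A (borrow)
  8-E-1 → 9 (borrow)
  1-5-1 → B (borrow)
  6-3-1 → 2
  D-2 → B
  F-C → 3
  4-D → 7 (borrow)
  3-2-1 → 0

0x73B2B9AD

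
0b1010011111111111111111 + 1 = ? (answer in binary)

0b1010100000000000000000

The trailing 17 digits are 1 (max in base 2), so adding 1 cascades: they roll to 0 and the next digit up increments.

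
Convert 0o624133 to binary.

Each octal digit is 3 bits: 6=110 2=010 4=100 1=001 3=011 3=011.

0b110010100001011011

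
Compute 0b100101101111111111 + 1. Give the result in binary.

The trailing 10 digits are 1 (max in base 2), so adding 1 cascades: they roll to 0 and the next digit up increments.

0b100101110000000000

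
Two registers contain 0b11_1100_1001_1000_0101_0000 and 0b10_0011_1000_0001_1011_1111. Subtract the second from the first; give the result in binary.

Subtract column by column in base 2:
  0-1 → 1 (borrow)
  0-1-1 → 0 (borrow)
  0-1-1 → 0 (borrow)
  0-1-1 → 0 (borrow)
  1-1-1 → 1 (borrow)
  0-1-1 → 0 (borrow)
  1-0-1 → 0
  0-1 → 1 (borrow)
  0-1-1 → 0 (borrow)
  0-0-1 → 1 (borrow)
  0-0-1 → 1 (borrow)
  1-0-1 → 0
  1-0 → 1
  0-0 → 0
  0-0 → 0
  1-1 → 0
  0-1 → 1 (borrow)
  0-1-1 → 0 (borrow)
  1-0-1 → 0
  1-0 → 1
  1-0 → 1
  1-1 → 0

0b110010001011010010001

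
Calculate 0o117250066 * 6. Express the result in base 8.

0o733760504

Multiply each base-8 digit by 6, carrying:
  6×6 = 36 → write 4 carry 4
  6×6+4 = 40 → write 0 carry 5
  0×6+5 = 5 → write 5
  0×6 = 0 → write 0
  5×6 = 30 → write 6 carry 3
  2×6+3 = 15 → write 7 carry 1
  7×6+1 = 43 → write 3 carry 5
  1×6+5 = 11 → write 3 carry 1
  1×6+1 = 7 → write 7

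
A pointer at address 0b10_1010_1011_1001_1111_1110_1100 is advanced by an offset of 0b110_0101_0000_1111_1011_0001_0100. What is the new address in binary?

0b1000111111001001101100000000

Add column by column in base 2, right to left:
  0+0 = 0
  0+0 = 0
  1+1 = 0 carry 1
  1+0+1 = 0 carry 1
  0+1+1 = 0 carry 1
  1+0+1 = 0 carry 1
  1+0+1 = 0 carry 1
  1+0+1 = 0 carry 1
  1+1+1 = 1 carry 1
  1+1+1 = 1 carry 1
  1+0+1 = 0 carry 1
  1+1+1 = 1 carry 1
  1+1+1 = 1 carry 1
  0+1+1 = 0 carry 1
  0+1+1 = 0 carry 1
  1+1+1 = 1 carry 1
  1+0+1 = 0 carry 1
  1+0+1 = 0 carry 1
  0+0+1 = 1
  1+0 = 1
  0+1 = 1
  1+0 = 1
  0+1 = 1
  1+0 = 1
  0+0 = 0
  1+1 = 0 carry 1
  0+1+1 = 0 carry 1
  final carry 1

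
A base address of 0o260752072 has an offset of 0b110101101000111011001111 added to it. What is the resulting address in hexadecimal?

0x39a6309

0o260752072 = 0x2c3d43a in hexadecimal.
0b110101101000111011001111 = 0xd68ecf in hexadecimal.
Add column by column in base 16, right to left:
  a+f = 9 carry 1
  3+c+1 = 0 carry 1
  4+e+1 = 3 carry 1
  d+8+1 = 6 carry 1
  3+6+1 = a
  c+d = 9 carry 1
  2+0+1 = 3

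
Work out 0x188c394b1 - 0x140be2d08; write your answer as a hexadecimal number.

Subtract column by column in base 16:
  1-8 → 9 (borrow)
  b-0-1 → a
  4-d → 7 (borrow)
  9-2-1 → 6
  3-e → 5 (borrow)
  c-b-1 → 0
  8-0 → 8
  8-4 → 4
  1-1 → 0

0x480567a9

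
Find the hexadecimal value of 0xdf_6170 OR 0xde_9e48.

0xdfff78

OR each hex digit independently (no carries):
  d|d=d, f|e=f, 6|9=f, 1|e=f, 7|4=7, 0|8=8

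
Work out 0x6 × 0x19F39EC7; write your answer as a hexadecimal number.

0x9BB5B8AA

Multiply each base-16 digit by 6, carrying:
  7×6 = 42 → write A carry 2
  C×6+2 = 74 → write A carry 4
  E×6+4 = 88 → write 8 carry 5
  9×6+5 = 59 → write B carry 3
  3×6+3 = 21 → write 5 carry 1
  F×6+1 = 91 → write B carry 5
  9×6+5 = 59 → write B carry 3
  1×6+3 = 9 → write 9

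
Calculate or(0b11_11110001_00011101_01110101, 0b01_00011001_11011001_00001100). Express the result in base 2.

0b11111110011101110101111101

OR bit by bit (1 where either bit is 1):
  11111100010001110101110101
| 01000110011101100100001100
= 11111110011101110101111101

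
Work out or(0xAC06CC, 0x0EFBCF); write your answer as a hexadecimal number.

OR each hex digit independently (no carries):
  A|0=A, C|E=E, 0|F=F, 6|B=F, C|C=C, C|F=F

0xAEFFCF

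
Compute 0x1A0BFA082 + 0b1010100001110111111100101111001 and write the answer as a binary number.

0b111110100111110111001100111111011

0x1A0BFA082 = 0b110100000101111111010000010000010 in binary.
Add column by column in base 2, right to left:
  0+1 = 1
  1+0 = 1
  0+0 = 0
  0+1 = 1
  0+1 = 1
  0+1 = 1
  0+1 = 1
  1+0 = 1
  0+1 = 1
  0+0 = 0
  0+0 = 0
  0+1 = 1
  0+1 = 1
  1+1 = 0 carry 1
  0+1+1 = 0 carry 1
  1+1+1 = 1 carry 1
  1+1+1 = 1 carry 1
  1+1+1 = 1 carry 1
  1+0+1 = 0 carry 1
  1+1+1 = 1 carry 1
  1+1+1 = 1 carry 1
  1+1+1 = 1 carry 1
  0+0+1 = 1
  1+0 = 1
  0+0 = 0
  0+0 = 0
  0+1 = 1
  0+0 = 0
  0+1 = 1
  1+0 = 1
  0+1 = 1
  1+0 = 1
  1+0 = 1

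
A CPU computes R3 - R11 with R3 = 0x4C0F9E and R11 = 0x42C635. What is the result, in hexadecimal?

Subtract column by column in base 16:
  E-5 → 9
  9-3 → 6
  F-6 → 9
  0-C → 4 (borrow)
  C-2-1 → 9
  4-4 → 0

0x94969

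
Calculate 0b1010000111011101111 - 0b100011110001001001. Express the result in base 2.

Subtract column by column in base 2:
  1-1 → 0
  1-0 → 1
  1-0 → 1
  1-1 → 0
  0-0 → 0
  1-0 → 1
  1-1 → 0
  1-0 → 1
  0-0 → 0
  1-0 → 1
  1-1 → 0
  1-1 → 0
  0-1 → 1 (borrow)
  0-1-1 → 0 (borrow)
  0-0-1 → 1 (borrow)
  0-0-1 → 1 (borrow)
  1-0-1 → 0
  0-1 → 1 (borrow)
  1-0-1 → 0

0b101101001010100110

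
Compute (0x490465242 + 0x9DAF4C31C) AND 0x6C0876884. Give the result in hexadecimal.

Add column by column in base 16, right to left:
  2+C = E
  4+1 = 5
  2+3 = 5
  5+C = 1 carry 1
  6+4+1 = B
  4+F = 3 carry 1
  0+A+1 = B
  9+D = 6 carry 1
  4+9+1 = E
Sum = 0xE6B3B155E; now AND with 0x6C0876884:
  E&6=6, 6&C=4, B&0=0, 3&8=0, B&7=3, 1&6=0, 5&8=0, 5&8=0, E&4=4

0x640030004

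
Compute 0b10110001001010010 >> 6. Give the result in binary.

0b10110001001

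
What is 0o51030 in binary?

Each octal digit is 3 bits: 5=101 1=001 0=000 3=011 0=000.

0b101001000011000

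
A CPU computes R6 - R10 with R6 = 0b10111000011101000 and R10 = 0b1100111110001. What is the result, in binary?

Subtract column by column in base 2:
  0-1 → 1 (borrow)
  0-0-1 → 1 (borrow)
  0-0-1 → 1 (borrow)
  1-0-1 → 0
  0-1 → 1 (borrow)
  1-1-1 → 1 (borrow)
  1-1-1 → 1 (borrow)
  1-1-1 → 1 (borrow)
  0-1-1 → 0 (borrow)
  0-0-1 → 1 (borrow)
  0-0-1 → 1 (borrow)
  0-1-1 → 0 (borrow)
  1-1-1 → 1 (borrow)
  1-0-1 → 0
  1-0 → 1
  0-0 → 0
  1-0 → 1

0b10101011011110111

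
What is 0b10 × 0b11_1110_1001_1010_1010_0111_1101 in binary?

Multiply each base-2 digit by 2, carrying:
  1×2 = 2 → write 0 carry 1
  0×2+1 = 1 → write 1
  1×2 = 2 → write 0 carry 1
  1×2+1 = 3 → write 1 carry 1
  1×2+1 = 3 → write 1 carry 1
  1×2+1 = 3 → write 1 carry 1
  1×2+1 = 3 → write 1 carry 1
  0×2+1 = 1 → write 1
  0×2 = 0 → write 0
  1×2 = 2 → write 0 carry 1
  0×2+1 = 1 → write 1
  1×2 = 2 → write 0 carry 1
  0×2+1 = 1 → write 1
  1×2 = 2 → write 0 carry 1
  0×2+1 = 1 → write 1
  1×2 = 2 → write 0 carry 1
  1×2+1 = 3 → write 1 carry 1
  0×2+1 = 1 → write 1
  0×2 = 0 → write 0
  1×2 = 2 → write 0 carry 1
  0×2+1 = 1 → write 1
  1×2 = 2 → write 0 carry 1
  1×2+1 = 3 → write 1 carry 1
  1×2+1 = 3 → write 1 carry 1
  1×2+1 = 3 → write 1 carry 1
  1×2+1 = 3 → write 1 carry 1
  remaining carry: 1

0b111110100110101010011111010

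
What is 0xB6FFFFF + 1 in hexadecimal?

0xB700000

The trailing 5 digits are F (max in base 16), so adding 1 cascades: they roll to 0 and the next digit up increments.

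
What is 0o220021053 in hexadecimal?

Each octal digit is 3 bits: 2=010 2=010 0=000 0=000 2=010 1=001 0=000 5=101 3=011.
Group the bits into nibbles: 0010 0100 0000 0010 0010 0010 1011 → 240222b.

0x240222b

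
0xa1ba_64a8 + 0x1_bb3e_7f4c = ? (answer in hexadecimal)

0x25cf8e3f4

Add column by column in base 16, right to left:
  8+c = 4 carry 1
  a+4+1 = f
  4+f = 3 carry 1
  6+7+1 = e
  a+e = 8 carry 1
  b+3+1 = f
  1+b = c
  a+b = 5 carry 1
  0+1+1 = 2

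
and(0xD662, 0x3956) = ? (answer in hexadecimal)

0x1042

AND each hex digit independently (no carries):
  D&3=1, 6&9=0, 6&5=4, 2&6=2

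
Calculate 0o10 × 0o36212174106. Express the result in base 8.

Multiply each base-8 digit by 8, carrying:
  6×8 = 48 → write 0 carry 6
  0×8+6 = 6 → write 6
  1×8 = 8 → write 0 carry 1
  4×8+1 = 33 → write 1 carry 4
  7×8+4 = 60 → write 4 carry 7
  1×8+7 = 15 → write 7 carry 1
  2×8+1 = 17 → write 1 carry 2
  1×8+2 = 10 → write 2 carry 1
  2×8+1 = 17 → write 1 carry 2
  6×8+2 = 50 → write 2 carry 6
  3×8+6 = 30 → write 6 carry 3
  remaining carry: 3

0o362121741060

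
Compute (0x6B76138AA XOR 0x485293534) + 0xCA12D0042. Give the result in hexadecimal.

0xED3750DE0

First 0x6B76138AA XOR 0x485293534 = 0x232480D9E.
Add column by column in base 16, right to left:
  E+2 = 0 carry 1
  9+4+1 = E
  D+0 = D
  0+0 = 0
  8+D = 5 carry 1
  4+2+1 = 7
  2+1 = 3
  3+A = D
  2+C = E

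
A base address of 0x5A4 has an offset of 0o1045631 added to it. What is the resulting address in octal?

0x5A4 = 0o2644 in octal.
Add column by column in base 8, right to left:
  4+1 = 5
  4+3 = 7
  6+6 = 4 carry 1
  2+5+1 = 0 carry 1
  0+4+1 = 5
  0+0 = 0
  0+1 = 1

0o1050475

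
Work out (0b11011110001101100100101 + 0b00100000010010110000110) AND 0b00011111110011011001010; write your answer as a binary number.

0b11110100000010001010

Add column by column in base 2, right to left:
  1+0 = 1
  0+1 = 1
  1+1 = 0 carry 1
  0+0+1 = 1
  0+0 = 0
  1+0 = 1
  0+0 = 0
  0+1 = 1
  1+1 = 0 carry 1
  1+0+1 = 0 carry 1
  0+1+1 = 0 carry 1
  1+0+1 = 0 carry 1
  1+0+1 = 0 carry 1
  0+1+1 = 0 carry 1
  0+0+1 = 1
  0+0 = 0
  1+0 = 1
  1+0 = 1
  1+0 = 1
  1+0 = 1
  0+1 = 1
  1+0 = 1
  1+0 = 1
Sum = 0b11111110100000010101011; now AND with 0b00011111110011011001010:
  11111110100000010101011
& 00011111110011011001010
= 00011110100000010001010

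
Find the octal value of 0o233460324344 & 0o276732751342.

AND each oct digit independently (no carries):
  2&2=2, 3&7=3, 3&6=2, 4&7=4, 6&3=2, 0&2=0, 3&7=3, 2&5=0, 4&1=0, 3&3=3, 4&4=4, 4&2=0

0o232420300340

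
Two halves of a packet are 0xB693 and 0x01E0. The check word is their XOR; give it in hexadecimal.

0xB773

XOR each hex digit independently (no carries):
  B^0=B, 6^1=7, 9^E=7, 3^0=3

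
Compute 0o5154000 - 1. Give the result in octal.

0o5153777

The trailing 3 digits are 0, so subtracting 1 borrows through: they become 7 and the next digit up decrements.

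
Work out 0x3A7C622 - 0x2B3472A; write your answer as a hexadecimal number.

0xF47EF8

Subtract column by column in base 16:
  2-A → 8 (borrow)
  2-2-1 → F (borrow)
  6-7-1 → E (borrow)
  C-4-1 → 7
  7-3 → 4
  A-B → F (borrow)
  3-2-1 → 0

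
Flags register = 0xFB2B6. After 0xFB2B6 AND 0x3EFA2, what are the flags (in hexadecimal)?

AND each hex digit independently (no carries):
  F&3=3, B&E=A, 2&F=2, B&A=A, 6&2=2

0x3A2A2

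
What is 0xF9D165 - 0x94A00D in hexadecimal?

0x653158

Subtract column by column in base 16:
  5-D → 8 (borrow)
  6-0-1 → 5
  1-0 → 1
  D-A → 3
  9-4 → 5
  F-9 → 6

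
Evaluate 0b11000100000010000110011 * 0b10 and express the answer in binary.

0b110001000000100001100110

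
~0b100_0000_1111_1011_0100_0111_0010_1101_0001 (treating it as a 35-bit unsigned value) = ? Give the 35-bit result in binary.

0b01111110000010010111000110100101110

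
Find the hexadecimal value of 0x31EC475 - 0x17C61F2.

Subtract column by column in base 16:
  5-2 → 3
  7-F → 8 (borrow)
  4-1-1 → 2
  C-6 → 6
  E-C → 2
  1-7 → A (borrow)
  3-1-1 → 1

0x1A26283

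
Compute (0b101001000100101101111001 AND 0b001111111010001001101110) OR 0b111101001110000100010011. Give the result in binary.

0b111101001110001101111011

0b101001000100101101111001 AND 0b001111111010001001101110 = 0b001001000000001001101000.
Then OR with 0b111101001110000100010011.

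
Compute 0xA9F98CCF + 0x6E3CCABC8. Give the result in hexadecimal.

0x78DC63897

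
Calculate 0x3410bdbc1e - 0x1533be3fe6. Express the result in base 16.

0x1edcff7c38

Subtract column by column in base 16:
  e-6 → 8
  1-e → 3 (borrow)
  c-f-1 → c (borrow)
  b-3-1 → 7
  d-e → f (borrow)
  b-b-1 → f (borrow)
  0-3-1 → c (borrow)
  1-3-1 → d (borrow)
  4-5-1 → e (borrow)
  3-1-1 → 1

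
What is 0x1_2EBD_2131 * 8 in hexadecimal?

Multiply each base-16 digit by 8, carrying:
  1×8 = 8 → write 8
  3×8 = 24 → write 8 carry 1
  1×8+1 = 9 → write 9
  2×8 = 16 → write 0 carry 1
  D×8+1 = 105 → write 9 carry 6
  B×8+6 = 94 → write E carry 5
  E×8+5 = 117 → write 5 carry 7
  2×8+7 = 23 → write 7 carry 1
  1×8+1 = 9 → write 9

0x975E90988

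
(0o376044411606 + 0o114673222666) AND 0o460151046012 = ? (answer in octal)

0o400111004010

Add column by column in base 8, right to left:
  6+6 = 4 carry 1
  0+6+1 = 7
  6+6 = 4 carry 1
  1+2+1 = 4
  1+2 = 3
  4+2 = 6
  4+3 = 7
  4+7 = 3 carry 1
  0+6+1 = 7
  6+4 = 2 carry 1
  7+1+1 = 1 carry 1
  3+1+1 = 5
Sum = 0o512737634474; now AND with 0o460151046012:
  5&4=4, 1&6=0, 2&0=0, 7&1=1, 3&5=1, 7&1=1, 6&0=0, 3&4=0, 4&6=4, 4&0=0, 7&1=1, 4&2=0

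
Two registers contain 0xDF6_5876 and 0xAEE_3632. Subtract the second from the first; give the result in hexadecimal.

Subtract column by column in base 16:
  6-2 → 4
  7-3 → 4
  8-6 → 2
  5-3 → 2
  6-E → 8 (borrow)
  F-E-1 → 0
  D-A → 3

0x3082244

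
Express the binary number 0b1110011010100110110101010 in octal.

Group the bits in threes: 001 110 011 010 100 110 110 101 010 → 163246652.

0o163246652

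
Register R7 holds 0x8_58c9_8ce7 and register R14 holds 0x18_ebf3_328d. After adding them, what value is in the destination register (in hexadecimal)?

Add column by column in base 16, right to left:
  7+d = 4 carry 1
  e+8+1 = 7 carry 1
  c+2+1 = f
  8+3 = b
  9+3 = c
  c+f = b carry 1
  8+b+1 = 4 carry 1
  5+e+1 = 4 carry 1
  8+8+1 = 1 carry 1
  0+1+1 = 2

0x2144bcbf74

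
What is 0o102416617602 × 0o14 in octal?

Multiply each base-8 digit by 12, carrying:
  2×12 = 24 → write 0 carry 3
  0×12+3 = 3 → write 3
  6×12 = 72 → write 0 carry 9
  7×12+9 = 93 → write 5 carry 11
  1×12+11 = 23 → write 7 carry 2
  6×12+2 = 74 → write 2 carry 9
  6×12+9 = 81 → write 1 carry 10
  1×12+10 = 22 → write 6 carry 2
  4×12+2 = 50 → write 2 carry 6
  2×12+6 = 30 → write 6 carry 3
  0×12+3 = 3 → write 3
  1×12 = 12 → write 4 carry 1
  remaining carry: 1

0o1436261275030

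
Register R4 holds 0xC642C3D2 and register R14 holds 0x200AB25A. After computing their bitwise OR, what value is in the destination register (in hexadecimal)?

0xE64AF3DA

OR each hex digit independently (no carries):
  C|2=E, 6|0=6, 4|0=4, 2|A=A, C|B=F, 3|2=3, D|5=D, 2|A=A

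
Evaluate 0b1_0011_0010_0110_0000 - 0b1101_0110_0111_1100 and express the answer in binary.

0b101101111100100

Subtract column by column in base 2:
  0-0 → 0
  0-0 → 0
  0-1 → 1 (borrow)
  0-1-1 → 0 (borrow)
  0-1-1 → 0 (borrow)
  1-1-1 → 1 (borrow)
  1-1-1 → 1 (borrow)
  0-0-1 → 1 (borrow)
  0-0-1 → 1 (borrow)
  1-1-1 → 1 (borrow)
  0-1-1 → 0 (borrow)
  0-0-1 → 1 (borrow)
  1-1-1 → 1 (borrow)
  1-0-1 → 0
  0-1 → 1 (borrow)
  0-1-1 → 0 (borrow)
  1-0-1 → 0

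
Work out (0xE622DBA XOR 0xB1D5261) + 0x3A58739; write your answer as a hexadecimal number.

First 0xE622DBA XOR 0xB1D5261 = 0x57F7FDB.
Add column by column in base 16, right to left:
  B+9 = 4 carry 1
  D+3+1 = 1 carry 1
  F+7+1 = 7 carry 1
  7+8+1 = 0 carry 1
  F+5+1 = 5 carry 1
  7+A+1 = 2 carry 1
  5+3+1 = 9

0x9250714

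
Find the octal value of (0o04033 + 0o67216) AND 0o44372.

Add column by column in base 8, right to left:
  3+6 = 1 carry 1
  3+1+1 = 5
  0+2 = 2
  4+7 = 3 carry 1
  0+6+1 = 7
Sum = 0o73251; now AND with 0o44372:
  7&4=4, 3&4=0, 2&3=2, 5&7=5, 1&2=0

0o40250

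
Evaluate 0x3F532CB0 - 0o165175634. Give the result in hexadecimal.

0x3D7E3114

0o165175634 = 0x1D4FB9C in hexadecimal.
Subtract column by column in base 16:
  0-C → 4 (borrow)
  B-9-1 → 1
  C-B → 1
  2-F → 3 (borrow)
  3-4-1 → E (borrow)
  5-D-1 → 7 (borrow)
  F-1-1 → D
  3-0 → 3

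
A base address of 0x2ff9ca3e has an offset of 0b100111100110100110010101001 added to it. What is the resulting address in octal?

0o6473213347

0x2ff9ca3e = 0o5776345076 in octal.
0b100111100110100110010101001 = 0o474646251 in octal.
Add column by column in base 8, right to left:
  6+1 = 7
  7+5 = 4 carry 1
  0+2+1 = 3
  5+6 = 3 carry 1
  4+4+1 = 1 carry 1
  3+6+1 = 2 carry 1
  6+4+1 = 3 carry 1
  7+7+1 = 7 carry 1
  7+4+1 = 4 carry 1
  5+0+1 = 6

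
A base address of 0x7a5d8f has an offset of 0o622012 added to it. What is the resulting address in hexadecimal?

0x7d8199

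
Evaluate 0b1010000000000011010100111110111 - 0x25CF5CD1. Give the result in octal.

0o5214446446

0b1010000000000011010100111110111 = 0o12000324767 in octal.
0x25CF5CD1 = 0o4563656321 in octal.
Subtract column by column in base 8:
  7-1 → 6
  6-2 → 4
  7-3 → 4
  4-6 → 6 (borrow)
  2-5-1 → 4 (borrow)
  3-6-1 → 4 (borrow)
  0-3-1 → 4 (borrow)
  0-6-1 → 1 (borrow)
  0-5-1 → 2 (borrow)
  2-4-1 → 5 (borrow)
  1-0-1 → 0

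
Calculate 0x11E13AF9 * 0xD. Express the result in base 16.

0xE86FFEA5

Multiply each base-16 digit by 13, carrying:
  9×13 = 117 → write 5 carry 7
  F×13+7 = 202 → write A carry 12
  A×13+12 = 142 → write E carry 8
  3×13+8 = 47 → write F carry 2
  1×13+2 = 15 → write F
  E×13 = 182 → write 6 carry 11
  1×13+11 = 24 → write 8 carry 1
  1×13+1 = 14 → write E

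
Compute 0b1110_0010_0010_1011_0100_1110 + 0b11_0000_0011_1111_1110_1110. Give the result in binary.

0b1000100100110101100111100

Add column by column in base 2, right to left:
  0+0 = 0
  1+1 = 0 carry 1
  1+1+1 = 1 carry 1
  1+1+1 = 1 carry 1
  0+0+1 = 1
  0+1 = 1
  1+1 = 0 carry 1
  0+1+1 = 0 carry 1
  1+1+1 = 1 carry 1
  1+1+1 = 1 carry 1
  0+1+1 = 0 carry 1
  1+1+1 = 1 carry 1
  0+1+1 = 0 carry 1
  1+1+1 = 1 carry 1
  0+0+1 = 1
  0+0 = 0
  0+0 = 0
  1+0 = 1
  0+0 = 0
  0+0 = 0
  0+1 = 1
  1+1 = 0 carry 1
  1+0+1 = 0 carry 1
  1+0+1 = 0 carry 1
  final carry 1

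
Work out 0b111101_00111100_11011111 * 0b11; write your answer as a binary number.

Multiply each base-2 digit by 3, carrying:
  1×3 = 3 → write 1 carry 1
  1×3+1 = 4 → write 0 carry 2
  1×3+2 = 5 → write 1 carry 2
  1×3+2 = 5 → write 1 carry 2
  1×3+2 = 5 → write 1 carry 2
  0×3+2 = 2 → write 0 carry 1
  1×3+1 = 4 → write 0 carry 2
  1×3+2 = 5 → write 1 carry 2
  0×3+2 = 2 → write 0 carry 1
  0×3+1 = 1 → write 1
  1×3 = 3 → write 1 carry 1
  1×3+1 = 4 → write 0 carry 2
  1×3+2 = 5 → write 1 carry 2
  1×3+2 = 5 → write 1 carry 2
  0×3+2 = 2 → write 0 carry 1
  0×3+1 = 1 → write 1
  1×3 = 3 → write 1 carry 1
  0×3+1 = 1 → write 1
  1×3 = 3 → write 1 carry 1
  1×3+1 = 4 → write 0 carry 2
  1×3+2 = 5 → write 1 carry 2
  1×3+2 = 5 → write 1 carry 2
  remaining carry: 10

0b101101111011011010011101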